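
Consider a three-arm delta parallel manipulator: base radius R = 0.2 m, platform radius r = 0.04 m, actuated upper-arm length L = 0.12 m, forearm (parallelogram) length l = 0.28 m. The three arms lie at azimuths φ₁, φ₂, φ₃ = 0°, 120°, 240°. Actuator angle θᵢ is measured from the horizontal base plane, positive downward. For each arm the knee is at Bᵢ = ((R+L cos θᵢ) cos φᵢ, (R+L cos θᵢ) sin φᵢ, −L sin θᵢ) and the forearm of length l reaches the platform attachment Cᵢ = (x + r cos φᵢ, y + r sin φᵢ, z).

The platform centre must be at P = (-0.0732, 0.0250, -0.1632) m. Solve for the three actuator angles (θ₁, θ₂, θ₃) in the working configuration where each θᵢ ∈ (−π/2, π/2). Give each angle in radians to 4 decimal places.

θ₁ = 1.2214, θ₂ = -0.0001, θ₃ = 0.5236

φ1=0.0° → target in arm frame (-0.0732, 0.0250)
  e−x'=0.2332;  (l²−L²−(e−x')²−y'²−z²)/2L = -0.0735
  √(A²+B²)=0.2846;  θ1 = -0.6106+1.8320 ≈ 1.2214
rotate P by −φ2: (0.0583, 0.0509, -0.1632)
  e−x'=0.1017;  (l²−L²−(e−x')²−y'²−z²)/2L = 0.1018
  γ=atan2(-0.1632,0.1017)=-1.0133;  ψ=arccos(0.5291)=1.0132;  θ2=γ+ψ≈-0.0001
rotate P by −φ3: (0.0149, -0.0759, -0.1632)
  A cos θ + B sin θ = C:  0.1451·cos θ + -0.1632·sin θ = 0.0440
  γ=atan2(-0.1632,0.1451)=-0.8442;  ψ=arccos(0.2016)=1.3678;  θ3=γ+ψ≈0.5236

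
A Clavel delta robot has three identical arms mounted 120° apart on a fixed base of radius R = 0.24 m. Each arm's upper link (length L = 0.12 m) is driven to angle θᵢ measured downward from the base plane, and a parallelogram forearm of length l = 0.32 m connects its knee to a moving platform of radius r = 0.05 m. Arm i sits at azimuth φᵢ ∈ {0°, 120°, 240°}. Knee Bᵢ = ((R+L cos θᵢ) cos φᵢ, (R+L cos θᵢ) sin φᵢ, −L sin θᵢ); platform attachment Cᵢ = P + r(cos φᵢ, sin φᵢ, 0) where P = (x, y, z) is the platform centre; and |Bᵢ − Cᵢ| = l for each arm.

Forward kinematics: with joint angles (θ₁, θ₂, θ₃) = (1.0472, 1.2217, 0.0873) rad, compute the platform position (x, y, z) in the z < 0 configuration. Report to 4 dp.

(-0.0290, -0.0814, -0.2379)

O1 = (0.2500·cos0.0°, 0.2500·sin0.0°, -0.1039) = (0.2500, 0.0000, -0.1039)
O2 = (0.2310·cos120.0°, 0.2310·sin120.0°, -0.1128) = (-0.1155, 0.2001, -0.1128)
φ3=240.0°: virtual centre (-0.1548, -0.2681, -0.0105), radius l
subtract pairs → two planes through P
[-0.7310 0.4002 -0.0177]·P = -0.0072;  [-0.8095 -0.5361 0.1869]·P = 0.0226
det = 0.7159;  x = -0.0073+0.0912z,  y = -0.0312+0.2109z
quadratic in z: (1.0528)z²+(0.1477)z+(-0.0244)=0, √Δ=0.3532 → z ∈ {-0.2379, 0.0976}; z = -0.2379 (taking z<0)
x = -0.0290, y = -0.0814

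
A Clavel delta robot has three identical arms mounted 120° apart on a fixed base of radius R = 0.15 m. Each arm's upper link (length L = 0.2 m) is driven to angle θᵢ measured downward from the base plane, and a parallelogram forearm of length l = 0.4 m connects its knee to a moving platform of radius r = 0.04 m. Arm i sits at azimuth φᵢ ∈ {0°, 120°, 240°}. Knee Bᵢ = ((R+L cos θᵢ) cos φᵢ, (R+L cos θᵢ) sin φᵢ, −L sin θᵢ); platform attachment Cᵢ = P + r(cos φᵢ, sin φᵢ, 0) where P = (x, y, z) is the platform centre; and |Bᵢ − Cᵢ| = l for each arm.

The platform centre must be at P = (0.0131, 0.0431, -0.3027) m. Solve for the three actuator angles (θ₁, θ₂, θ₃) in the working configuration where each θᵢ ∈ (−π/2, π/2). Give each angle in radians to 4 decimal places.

arm 1 (φ=0.0°): x'=0.0131, y'=0.0431
  e−x'=0.0969;  (l²−L²−(e−x')²−y'²−z²)/2L = 0.0428
  √(A²+B²)=0.3178;  θ1 = -1.2610+1.4357 ≈ 0.1747
rotate P by −φ2: (0.0308, -0.0329, -0.3027)
  A cos θ + B sin θ = C:  0.0792·cos θ + -0.3027·sin θ = 0.0525
  γ=atan2(-0.3027,0.0792)=-1.3148;  ψ=arccos(0.1679)=1.4021;  θ2=γ+ψ≈0.0873
arm 3 (φ=240.0°): x'=-0.0439, y'=-0.0102
  e−x'=0.1539;  (l²−L²−(e−x')²−y'²−z²)/2L = 0.0115
  θ3 = atan2(B,A) + arccos(C/0.3396) = 0.4365

θ₁ = 0.1747, θ₂ = 0.0873, θ₃ = 0.4365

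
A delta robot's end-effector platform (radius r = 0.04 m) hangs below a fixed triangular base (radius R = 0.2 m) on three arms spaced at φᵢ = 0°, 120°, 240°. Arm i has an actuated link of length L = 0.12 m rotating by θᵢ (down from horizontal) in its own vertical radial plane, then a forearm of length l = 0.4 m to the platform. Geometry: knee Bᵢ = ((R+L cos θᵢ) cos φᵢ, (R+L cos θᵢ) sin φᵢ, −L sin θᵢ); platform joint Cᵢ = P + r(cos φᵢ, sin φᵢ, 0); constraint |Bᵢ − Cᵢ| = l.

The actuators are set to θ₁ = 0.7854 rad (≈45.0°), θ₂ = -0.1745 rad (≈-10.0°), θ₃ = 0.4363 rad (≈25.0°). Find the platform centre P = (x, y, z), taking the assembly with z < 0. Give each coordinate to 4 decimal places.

(-0.0710, 0.0515, -0.3249)

φ1=0.0°: virtual centre (0.2449, 0.0000, -0.0849), radius l
S2 = (0.2782·cos120.0°, 0.2782·sin120.0°, 0.0208) = (-0.1391, 0.2409, 0.0208)
arm 3 at φ=240.0°: e+L cos θ3 = 0.2688;  S3 = (-0.1344, -0.2328, -0.0507)
eliminate P² terms by subtracting sphere 1 from 2 and 3
[-0.7679 0.4818 0.2114]·P = 0.0107;  [-0.7585 -0.4655 0.0683]·P = 0.0076
Cramer: x(z) = -0.0120+0.1816z;  y(z) = 0.0031-0.1492z
into |P−S₁|² = l²: 1.0553z² + 0.0755z + -0.0868 = 0;  Δ = 0.3722;  z = -0.3249 or 0.2533 → z<0 root = -0.3249
x = -0.0710, y = 0.0515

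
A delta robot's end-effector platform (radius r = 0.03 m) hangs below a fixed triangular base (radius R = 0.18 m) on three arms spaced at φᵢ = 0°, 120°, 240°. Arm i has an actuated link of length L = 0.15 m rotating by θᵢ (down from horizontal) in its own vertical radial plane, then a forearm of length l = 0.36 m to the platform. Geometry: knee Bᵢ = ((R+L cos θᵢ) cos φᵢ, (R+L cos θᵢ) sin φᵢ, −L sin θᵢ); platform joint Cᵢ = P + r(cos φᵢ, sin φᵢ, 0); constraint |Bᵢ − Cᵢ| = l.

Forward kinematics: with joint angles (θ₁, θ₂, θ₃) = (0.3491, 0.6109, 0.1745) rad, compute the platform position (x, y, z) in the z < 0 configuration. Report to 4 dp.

(0.0059, -0.0402, -0.2674)

φ1=0.0°: virtual centre (0.2910, 0.0000, -0.0513), radius l
arm 2 at φ=120.0°: (R−r)+L cos θ2 = 0.2729;  S2 = (-0.1364, 0.2363, -0.0860)
arm 3 at φ=240.0°: (R−r)+L cos θ3 = 0.2977;  S3 = (-0.1489, -0.2578, -0.0260)
eliminate P² terms by subtracting sphere 1 from 2 and 3
linear system: -0.8548x+0.4726y = -0.0054−-0.0695z; -0.8796x+-0.5157y = 0.0020−0.0505z
Cramer: x(z) = 0.0021-0.0139z;  y(z) = -0.0076+0.1218z
into |P−S₁|² = l²: 1.0150z² + 0.1088z + -0.0435 = 0;  Δ = 0.1885;  z = -0.2674 or 0.1602 → z<0 root = -0.2674
x = 0.0059, y = -0.0402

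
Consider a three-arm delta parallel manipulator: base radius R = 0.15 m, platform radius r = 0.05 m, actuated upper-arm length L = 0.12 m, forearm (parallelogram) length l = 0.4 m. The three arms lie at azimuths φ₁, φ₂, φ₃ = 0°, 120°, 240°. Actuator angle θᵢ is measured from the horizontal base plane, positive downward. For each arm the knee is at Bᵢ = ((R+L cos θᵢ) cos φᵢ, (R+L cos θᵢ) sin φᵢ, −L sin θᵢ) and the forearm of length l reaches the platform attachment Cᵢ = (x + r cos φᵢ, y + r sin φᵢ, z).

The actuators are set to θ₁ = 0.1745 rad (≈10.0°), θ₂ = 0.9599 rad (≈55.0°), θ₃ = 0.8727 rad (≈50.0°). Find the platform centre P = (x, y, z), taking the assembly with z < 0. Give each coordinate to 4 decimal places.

(0.1142, -0.0130, -0.4069)

centre 1 = (0.2182·cos0.0°, 0.2182·sin0.0°, -0.0208) = (0.2182, 0.0000, -0.0208)
φ2=120.0°: virtual centre (-0.0844, 0.1462, -0.0983), radius l
centre 3 = (0.1771·cos240.0°, 0.1771·sin240.0°, -0.0919) = (-0.0886, -0.1534, -0.0919)
|centre ₂|²−|centre ₁|² = -0.0099;  |centre ₃|²−|centre ₁|² = -0.0082
plane₁₂: -0.6052x+0.2924y+-0.1549z = -0.0099
det = 0.3651;  x = 0.0149+-0.2441z,  y = -0.0030+0.0246z
quadratic in z: (1.0602)z²+(0.1408)z+(-0.1182)=0, √Δ=0.7219 → z ∈ {-0.4069, 0.2741}; z = -0.4069 (taking z<0)
x = 0.1142, y = -0.0130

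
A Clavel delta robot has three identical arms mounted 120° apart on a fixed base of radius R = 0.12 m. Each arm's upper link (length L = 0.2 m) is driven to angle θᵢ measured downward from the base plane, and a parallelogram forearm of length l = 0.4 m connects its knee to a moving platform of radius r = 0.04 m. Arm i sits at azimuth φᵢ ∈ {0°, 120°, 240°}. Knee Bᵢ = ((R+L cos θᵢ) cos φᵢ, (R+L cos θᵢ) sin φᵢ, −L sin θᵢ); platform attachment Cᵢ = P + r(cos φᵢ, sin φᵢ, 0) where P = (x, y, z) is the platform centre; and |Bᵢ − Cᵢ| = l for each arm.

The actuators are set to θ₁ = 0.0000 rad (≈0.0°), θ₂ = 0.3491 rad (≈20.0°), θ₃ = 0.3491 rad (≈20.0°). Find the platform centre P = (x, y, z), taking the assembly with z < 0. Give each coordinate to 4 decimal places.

(0.0572, 0.0000, -0.3322)

φ1=0.0°: virtual centre (0.2800, 0.0000, 0.0000), radius l
S2 = (0.2679·cos120.0°, 0.2679·sin120.0°, -0.0684) = (-0.1340, 0.2320, -0.0684)
arm 3 at φ=240.0°: ρ3 = 0.2679;  S3 = (-0.1340, -0.2320, -0.0684)
eliminate P² terms by subtracting sphere 1 from 2 and 3
[-0.8279 0.4641 -0.1368]·P = -0.0019;  [-0.8279 -0.4641 -0.1368]·P = -0.0019
det = 0.7685;  x = 0.0023+-0.1653z,  y = 0.0000+0.0000z
into |P−S₁|² = l²: 1.0273z² + 0.0918z + -0.0829 = 0;  Δ = 0.3491;  z = -0.3322 or 0.2429 → z<0 root = -0.3322
x = 0.0572, y = 0.0000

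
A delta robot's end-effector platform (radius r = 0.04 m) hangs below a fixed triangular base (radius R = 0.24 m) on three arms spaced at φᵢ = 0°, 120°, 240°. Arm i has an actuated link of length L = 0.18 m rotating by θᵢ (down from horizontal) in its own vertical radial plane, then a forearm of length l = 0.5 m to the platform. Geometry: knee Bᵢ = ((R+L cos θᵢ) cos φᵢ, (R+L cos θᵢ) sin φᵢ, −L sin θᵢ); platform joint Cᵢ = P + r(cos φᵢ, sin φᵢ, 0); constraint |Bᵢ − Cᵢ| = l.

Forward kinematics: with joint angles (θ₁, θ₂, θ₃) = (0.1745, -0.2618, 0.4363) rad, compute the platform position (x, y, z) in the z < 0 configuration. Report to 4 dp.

φ1=0.0°: virtual centre (0.3773, 0.0000, -0.0313), radius l
centre 2 = (0.3739·cos120.0°, 0.3739·sin120.0°, 0.0466) = (-0.1869, 0.3238, 0.0466)
centre 3 = (0.3631·cos240.0°, 0.3631·sin240.0°, -0.0761) = (-0.1816, -0.3145, -0.0761)
subtract pairs → two planes through P
linear system: -1.1284x+0.6476y = -0.0014−0.1557z; -1.1177x+-0.6290y = -0.0057−-0.0896z
Cramer: x(z) = 0.0031+0.0278z;  y(z) = 0.0034-0.1919z
into |P−centre ₁|² = l²: 1.0376z² + 0.0404z + -0.1090 = 0;  Δ = 0.4542;  z = -0.3442 or 0.3053 → z<0 root = -0.3442
x = -0.0064, y = 0.0695

(-0.0064, 0.0695, -0.3442)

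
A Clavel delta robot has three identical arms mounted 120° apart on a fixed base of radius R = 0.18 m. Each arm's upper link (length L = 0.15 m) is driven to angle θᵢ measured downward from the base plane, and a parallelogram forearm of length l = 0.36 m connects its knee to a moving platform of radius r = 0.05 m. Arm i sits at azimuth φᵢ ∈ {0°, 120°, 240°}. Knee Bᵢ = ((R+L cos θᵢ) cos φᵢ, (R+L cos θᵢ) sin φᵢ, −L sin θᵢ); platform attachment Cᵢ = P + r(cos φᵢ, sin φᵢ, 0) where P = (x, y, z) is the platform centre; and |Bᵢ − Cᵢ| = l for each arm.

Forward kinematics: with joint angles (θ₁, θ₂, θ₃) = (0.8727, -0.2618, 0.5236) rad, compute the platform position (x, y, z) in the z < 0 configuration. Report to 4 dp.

(-0.0877, 0.0706, -0.2760)

O1 = (0.2264·cos0.0°, 0.2264·sin0.0°, -0.1149) = (0.2264, 0.0000, -0.1149)
φ2=120.0°: virtual centre (-0.1374, 0.2381, 0.0388), radius l
arm 3 at φ=240.0°: ρ3 = 0.2599;  O3 = (-0.1300, -0.2251, -0.0750)
eliminate P² terms by subtracting sphere 1 from 2 and 3
[-0.7277 0.4761 0.3075]·P = 0.0126;  [-0.7127 -0.4502 0.0798]·P = 0.0087
Cramer: x(z) = -0.0147+0.2645z;  y(z) = 0.0040-0.2415z
quadratic in z: (1.1283)z²+(0.1003)z+(-0.0582)=0, √Δ=0.5224 → z ∈ {-0.2760, 0.1870}; z = -0.2760 (taking z<0)
x = -0.0877, y = 0.0706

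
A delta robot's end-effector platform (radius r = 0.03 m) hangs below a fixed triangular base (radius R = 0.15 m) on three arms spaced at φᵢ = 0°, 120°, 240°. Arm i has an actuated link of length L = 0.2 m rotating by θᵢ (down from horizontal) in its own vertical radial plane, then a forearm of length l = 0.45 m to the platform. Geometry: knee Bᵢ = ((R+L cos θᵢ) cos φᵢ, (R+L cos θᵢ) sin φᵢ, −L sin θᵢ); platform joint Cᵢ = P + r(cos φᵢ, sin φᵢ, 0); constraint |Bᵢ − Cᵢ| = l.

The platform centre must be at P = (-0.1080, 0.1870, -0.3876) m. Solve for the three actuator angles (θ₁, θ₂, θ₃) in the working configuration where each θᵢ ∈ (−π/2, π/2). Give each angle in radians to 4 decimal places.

φ1=0.0° → target in arm frame (-0.1080, 0.1870)
  A cos θ + B sin θ = C:  0.2280·cos θ + -0.3876·sin θ = -0.1867
  θ1 = atan2(B,A) + arccos(C/0.4497) = 0.9599
arm 2 (φ=120.0°): x'=0.2159, y'=0.0000
  e−x'=-0.0959;  (l²−L²−(e−x')²−y'²−z²)/2L = 0.0077
  √(A²+B²)=0.3993;  θ2 = -1.8135+1.5516 ≈ -0.2618
arm 3 (φ=240.0°): x'=-0.1079, y'=-0.1870
  A cos θ + B sin θ = C:  0.2279·cos θ + -0.3876·sin θ = -0.1867
  √(A²+B²)=0.4497;  θ3 = -1.0392+1.9989 ≈ 0.9598

θ₁ = 0.9599, θ₂ = -0.2618, θ₃ = 0.9598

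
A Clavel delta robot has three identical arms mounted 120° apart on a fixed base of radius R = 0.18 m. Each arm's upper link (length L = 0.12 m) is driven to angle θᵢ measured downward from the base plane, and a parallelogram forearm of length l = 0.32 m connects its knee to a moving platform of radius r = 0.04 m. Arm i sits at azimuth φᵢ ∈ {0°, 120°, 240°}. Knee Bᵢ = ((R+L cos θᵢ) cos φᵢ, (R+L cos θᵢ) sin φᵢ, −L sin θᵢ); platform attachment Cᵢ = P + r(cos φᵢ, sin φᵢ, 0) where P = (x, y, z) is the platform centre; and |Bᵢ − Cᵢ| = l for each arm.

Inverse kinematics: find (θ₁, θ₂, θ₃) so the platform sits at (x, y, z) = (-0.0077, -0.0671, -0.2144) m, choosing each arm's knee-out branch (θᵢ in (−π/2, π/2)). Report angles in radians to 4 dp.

θ₁ = 0.3490, θ₂ = 0.6976, θ₃ = -0.3496

φ1=0.0° → target in arm frame (-0.0077, -0.0671)
  A=0.1477, B=-0.2144, C=(l²−L²−A²−y'²−z²)/(2L)=0.0655
  γ=atan2(-0.2144,0.1477)=-0.9676;  ψ=arccos(0.2515)=1.3166;  θ1=γ+ψ≈0.3490
arm 2 (φ=120.0°): x'=-0.0543, y'=0.0402
  A cos θ + B sin θ = C:  0.1943·cos θ + -0.2144·sin θ = 0.0112
  γ=atan2(-0.2144,0.1943)=-0.8346;  ψ=arccos(0.0386)=1.5322;  θ2=γ+ψ≈0.6976
arm 3 (φ=240.0°): x'=0.0620, y'=0.0269
  A=0.0780, B=-0.2144, C=(l²−L²−A²−y'²−z²)/(2L)=0.1467
  √(A²+B²)=0.2282;  θ3 = -1.2217+0.8721 ≈ -0.3496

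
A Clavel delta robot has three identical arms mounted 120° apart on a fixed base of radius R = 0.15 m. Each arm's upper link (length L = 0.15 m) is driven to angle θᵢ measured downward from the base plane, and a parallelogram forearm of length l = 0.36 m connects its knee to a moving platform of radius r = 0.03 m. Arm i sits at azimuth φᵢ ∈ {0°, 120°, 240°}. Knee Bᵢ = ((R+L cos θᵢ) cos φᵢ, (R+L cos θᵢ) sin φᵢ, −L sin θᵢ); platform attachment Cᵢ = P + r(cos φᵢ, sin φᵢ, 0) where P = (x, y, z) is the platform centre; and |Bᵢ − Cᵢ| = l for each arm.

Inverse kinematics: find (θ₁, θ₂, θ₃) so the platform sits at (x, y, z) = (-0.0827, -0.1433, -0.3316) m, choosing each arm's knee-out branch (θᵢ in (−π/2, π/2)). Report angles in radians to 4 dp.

θ₁ = 1.1347, θ₂ = 1.1349, θ₃ = -0.0872

φ1=0.0° → target in arm frame (-0.0827, -0.1433)
  A cos θ + B sin θ = C:  0.2027·cos θ + -0.3316·sin θ = -0.2149
  θ1 = atan2(B,A) + arccos(C/0.3886) = 1.1347
φ2=120.0° → target in arm frame (-0.0828, 0.1433)
  A=0.2028, B=-0.3316, C=(l²−L²−A²−y'²−z²)/(2L)=-0.2150
  γ=atan2(-0.3316,0.2028)=-1.0220;  ψ=arccos(-0.5531)=2.1569;  θ2=γ+ψ≈1.1349
φ3=240.0° → target in arm frame (0.1655, 0.0000)
  A=-0.0455, B=-0.3316, C=(l²−L²−A²−y'²−z²)/(2L)=-0.0164
  θ3 = atan2(B,A) + arccos(C/0.3347) = -0.0872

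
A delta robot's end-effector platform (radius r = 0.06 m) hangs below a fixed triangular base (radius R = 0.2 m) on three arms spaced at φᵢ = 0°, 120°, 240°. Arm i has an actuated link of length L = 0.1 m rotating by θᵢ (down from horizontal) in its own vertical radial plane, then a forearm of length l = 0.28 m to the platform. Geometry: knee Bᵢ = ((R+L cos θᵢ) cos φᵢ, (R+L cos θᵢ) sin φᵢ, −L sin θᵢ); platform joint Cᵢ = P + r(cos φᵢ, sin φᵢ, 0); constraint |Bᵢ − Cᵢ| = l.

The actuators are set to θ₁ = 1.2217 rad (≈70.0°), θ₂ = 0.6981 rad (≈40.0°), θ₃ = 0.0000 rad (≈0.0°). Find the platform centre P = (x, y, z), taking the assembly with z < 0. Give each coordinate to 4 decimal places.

(-0.0721, -0.0420, -0.2204)

φ1=0.0°: virtual centre (0.1742, 0.0000, -0.0940), radius l
φ2=120.0°: virtual centre (-0.1083, 0.1876, -0.0643), radius l
O3 = (0.2400·cos240.0°, 0.2400·sin240.0°, 0.0000) = (-0.1200, -0.2078, 0.0000)
|O₂|²−|O₁|² = 0.0119;  |O₃|²−|O₁|² = 0.0184
[-0.5650 0.3752 0.0594]·P = 0.0119;  [-0.5884 -0.4157 0.1879]·P = 0.0184
det = 0.4556;  x = -0.0260+0.2089z,  y = -0.0075+0.1564z
into |P−O₁|² = l²: 1.0681z² + 0.1019z + -0.0294 = 0;  Δ = 0.1361;  z = -0.2204 or 0.1250 → z<0 root = -0.2204
x = -0.0721, y = -0.0420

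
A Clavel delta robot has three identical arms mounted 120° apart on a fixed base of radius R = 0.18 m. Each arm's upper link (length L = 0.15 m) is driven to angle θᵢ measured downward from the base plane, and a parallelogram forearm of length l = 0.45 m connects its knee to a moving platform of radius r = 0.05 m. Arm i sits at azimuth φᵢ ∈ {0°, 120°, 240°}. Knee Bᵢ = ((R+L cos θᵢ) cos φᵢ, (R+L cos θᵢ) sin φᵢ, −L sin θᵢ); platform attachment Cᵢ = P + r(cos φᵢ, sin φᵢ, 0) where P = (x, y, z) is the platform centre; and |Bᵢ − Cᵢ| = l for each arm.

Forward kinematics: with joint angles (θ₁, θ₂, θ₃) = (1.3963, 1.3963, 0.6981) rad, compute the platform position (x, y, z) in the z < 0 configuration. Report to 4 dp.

arm 1 at φ=0.0°: e+L cos θ1 = 0.1560;  S1 = (0.1560, 0.0000, -0.1477)
arm 2 at φ=120.0°: e+L cos θ2 = 0.1560;  S2 = (-0.0780, 0.1351, -0.1477)
φ3=240.0°: virtual centre (-0.1225, -0.2121, -0.0964), radius l
|S₂|²−|S₁|² = 0.0000;  |S₃|²−|S₁|² = 0.0231
[-0.4681 0.2703 0.0000]·P = 0.0000;  [-0.5570 -0.4242 0.1026]·P = 0.0231
Cramer: x(z) = -0.0179+0.0794z;  y(z) = -0.0310+0.1376z
into |P−S₁|² = l²: 1.0252z² + 0.2593z + -0.1495 = 0;  Δ = 0.6802;  z = -0.5287 or 0.2758 → z<0 root = -0.5287
x = -0.0599, y = -0.1037

(-0.0599, -0.1037, -0.5287)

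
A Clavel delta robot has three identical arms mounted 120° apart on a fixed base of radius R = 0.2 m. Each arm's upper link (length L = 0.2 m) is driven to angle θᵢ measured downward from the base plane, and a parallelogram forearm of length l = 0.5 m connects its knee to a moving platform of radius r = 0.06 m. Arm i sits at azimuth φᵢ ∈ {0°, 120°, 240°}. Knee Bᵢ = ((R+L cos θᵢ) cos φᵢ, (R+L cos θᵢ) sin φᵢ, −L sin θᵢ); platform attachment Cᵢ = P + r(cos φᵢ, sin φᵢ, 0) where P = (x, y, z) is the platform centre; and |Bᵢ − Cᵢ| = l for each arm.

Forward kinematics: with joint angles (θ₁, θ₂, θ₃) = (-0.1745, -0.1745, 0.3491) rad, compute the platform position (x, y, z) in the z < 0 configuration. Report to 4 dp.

φ1=0.0°: virtual centre (0.3370, 0.0000, 0.0347), radius l
φ2=120.0°: virtual centre (-0.1685, 0.2918, 0.0347), radius l
φ3=240.0°: virtual centre (-0.1640, -0.2840, -0.0684), radius l
eliminate P² terms by subtracting sphere 1 from 2 and 3
[-1.0109 0.5836 0.0000]·P = 0.0000;  [-1.0019 -0.5680 -0.2063]·P = -0.0025
Cramer: x(z) = 0.0013-0.1039z;  y(z) = 0.0022-0.1799z
quadratic in z: (1.0432)z²+(-0.0005)z+(-0.1361)=0, √Δ=0.7536 → z ∈ {-0.3610, 0.3614}; z = -0.3610 (taking z<0)
x = 0.0388, y = 0.0672

(0.0388, 0.0672, -0.3610)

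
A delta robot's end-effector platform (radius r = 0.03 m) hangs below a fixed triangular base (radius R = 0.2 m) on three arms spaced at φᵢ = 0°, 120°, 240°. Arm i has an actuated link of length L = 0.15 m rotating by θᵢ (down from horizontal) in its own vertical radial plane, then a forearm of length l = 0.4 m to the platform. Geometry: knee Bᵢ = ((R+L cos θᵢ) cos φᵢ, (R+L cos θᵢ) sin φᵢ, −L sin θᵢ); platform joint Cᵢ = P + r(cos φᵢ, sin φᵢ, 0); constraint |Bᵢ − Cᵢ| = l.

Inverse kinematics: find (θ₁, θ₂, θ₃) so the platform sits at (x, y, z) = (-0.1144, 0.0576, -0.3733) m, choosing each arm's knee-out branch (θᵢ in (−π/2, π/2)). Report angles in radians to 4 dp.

arm 1 (φ=0.0°): x'=-0.1144, y'=0.0576
  A=0.2844, B=-0.3733, C=(l²−L²−A²−y'²−z²)/(2L)=-0.2868
  θ1 = atan2(B,A) + arccos(C/0.4693) = 1.3087
rotate P by −φ2: (0.1071, 0.0703, -0.3733)
  e−x'=0.0629;  (l²−L²−(e−x')²−y'²−z²)/2L = -0.0358
  θ2 = atan2(B,A) + arccos(C/0.3786) = 0.2618
arm 3 (φ=240.0°): x'=0.0073, y'=-0.1279
  A cos θ + B sin θ = C:  0.1627·cos θ + -0.3733·sin θ = -0.1489
  θ3 = atan2(B,A) + arccos(C/0.4072) = 0.7853

θ₁ = 1.3087, θ₂ = 0.2618, θ₃ = 0.7853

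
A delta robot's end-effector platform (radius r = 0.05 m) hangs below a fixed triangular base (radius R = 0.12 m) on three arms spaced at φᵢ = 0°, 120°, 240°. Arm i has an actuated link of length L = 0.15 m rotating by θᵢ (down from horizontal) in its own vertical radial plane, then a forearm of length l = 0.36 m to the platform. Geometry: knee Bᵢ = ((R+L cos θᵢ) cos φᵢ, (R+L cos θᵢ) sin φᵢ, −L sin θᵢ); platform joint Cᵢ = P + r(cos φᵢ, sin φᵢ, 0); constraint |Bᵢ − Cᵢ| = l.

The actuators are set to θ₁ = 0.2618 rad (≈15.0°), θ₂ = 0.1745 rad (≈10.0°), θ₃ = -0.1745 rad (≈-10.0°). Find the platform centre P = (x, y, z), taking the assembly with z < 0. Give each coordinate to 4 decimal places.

centre 1 = (0.2149·cos0.0°, 0.2149·sin0.0°, -0.0388) = (0.2149, 0.0000, -0.0388)
arm 2 at φ=120.0°: ρ2 = 0.2177;  centre 2 = (-0.1089, 0.1886, -0.0260)
arm 3 at φ=240.0°: ρ3 = 0.2177;  centre 3 = (-0.1089, -0.1886, 0.0260)
eliminate P² terms by subtracting sphere 1 from 2 and 3
[-0.6475 0.3771 0.0256]·P = 0.0004;  [-0.6475 -0.3771 0.1297]·P = 0.0004
det = 0.4884;  x = -0.0006+0.1199z,  y = 0.0000+0.1381z
into |P−centre ₁|² = l²: 1.0335z² + 0.0260z + -0.0817 = 0;  Δ = 0.3382;  z = -0.2939 or 0.2688 → z<0 root = -0.2939
x = -0.0359, y = -0.0406

(-0.0359, -0.0406, -0.2939)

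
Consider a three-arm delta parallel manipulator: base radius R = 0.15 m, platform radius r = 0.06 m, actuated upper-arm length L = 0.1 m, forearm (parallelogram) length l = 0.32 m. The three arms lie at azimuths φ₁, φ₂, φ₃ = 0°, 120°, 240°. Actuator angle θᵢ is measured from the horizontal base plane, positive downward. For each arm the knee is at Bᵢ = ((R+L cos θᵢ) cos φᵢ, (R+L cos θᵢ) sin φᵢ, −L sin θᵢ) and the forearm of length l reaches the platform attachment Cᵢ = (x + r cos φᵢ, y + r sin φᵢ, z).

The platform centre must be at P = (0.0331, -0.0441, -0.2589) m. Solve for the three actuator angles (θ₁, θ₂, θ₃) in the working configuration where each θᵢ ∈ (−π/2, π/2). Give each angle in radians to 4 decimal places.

θ₁ = -0.1743, θ₂ = 0.4359, θ₃ = -0.0871

rotate P by −φ1: (0.0331, -0.0441, -0.2589)
  A cos θ + B sin θ = C:  0.0569·cos θ + -0.2589·sin θ = 0.1009
  θ1 = atan2(B,A) + arccos(C/0.2651) = -0.1743
rotate P by −φ2: (-0.0547, -0.0066, -0.2589)
  A cos θ + B sin θ = C:  0.1447·cos θ + -0.2589·sin θ = 0.0219
  θ2 = atan2(B,A) + arccos(C/0.2966) = 0.4359
arm 3 (φ=240.0°): x'=0.0216, y'=0.0507
  A cos θ + B sin θ = C:  0.0684·cos θ + -0.2589·sin θ = 0.0906
  √(A²+B²)=0.2678;  θ3 = -1.3127+1.2255 ≈ -0.0871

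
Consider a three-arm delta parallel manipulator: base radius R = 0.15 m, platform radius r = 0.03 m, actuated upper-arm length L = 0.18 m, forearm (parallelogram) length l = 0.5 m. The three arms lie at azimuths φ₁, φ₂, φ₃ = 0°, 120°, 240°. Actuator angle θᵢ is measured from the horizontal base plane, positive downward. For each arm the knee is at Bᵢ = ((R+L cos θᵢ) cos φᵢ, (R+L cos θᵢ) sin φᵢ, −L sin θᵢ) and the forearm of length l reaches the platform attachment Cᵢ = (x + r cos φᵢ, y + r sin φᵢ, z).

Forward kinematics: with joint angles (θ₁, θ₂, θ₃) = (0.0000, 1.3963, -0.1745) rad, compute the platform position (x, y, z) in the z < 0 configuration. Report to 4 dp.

arm 1 at φ=0.0°: (R−r)+L cos θ1 = 0.3000;  S1 = (0.3000, 0.0000, 0.0000)
arm 2 at φ=120.0°: (R−r)+L cos θ2 = 0.1513;  S2 = (-0.0756, 0.1310, -0.1773)
S3 = (0.2973·cos240.0°, 0.2973·sin240.0°, 0.0313) = (-0.1486, -0.2574, 0.0313)
eliminate P² terms by subtracting sphere 1 from 2 and 3
[-0.7513 0.2620 -0.3545]·P = -0.0357;  [-0.8973 -0.5149 0.0625]·P = -0.0007
Cramer: x(z) = 0.0298-0.2672z;  y(z) = -0.0507+0.5870z
into |P−S₁|² = l²: 1.4160z² + 0.0848z + -0.1744 = 0;  Δ = 0.9952;  z = -0.3822 or 0.3223 → z<0 root = -0.3822
x = 0.1320, y = -0.2751

(0.1320, -0.2751, -0.3822)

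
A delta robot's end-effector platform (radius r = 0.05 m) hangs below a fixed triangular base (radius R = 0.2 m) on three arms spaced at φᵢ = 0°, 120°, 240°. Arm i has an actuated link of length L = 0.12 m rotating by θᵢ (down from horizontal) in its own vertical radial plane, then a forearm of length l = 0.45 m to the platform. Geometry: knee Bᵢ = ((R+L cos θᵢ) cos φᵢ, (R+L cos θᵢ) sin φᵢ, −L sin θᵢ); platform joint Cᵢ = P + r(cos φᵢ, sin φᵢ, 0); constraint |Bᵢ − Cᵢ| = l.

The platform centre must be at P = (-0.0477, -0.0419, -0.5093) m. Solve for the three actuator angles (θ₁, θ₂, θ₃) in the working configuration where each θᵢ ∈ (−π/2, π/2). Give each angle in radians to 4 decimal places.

θ₁ = 1.3961, θ₂ = 1.2220, θ₃ = 0.8727

φ1=0.0° → target in arm frame (-0.0477, -0.0419)
  A cos θ + B sin θ = C:  0.1977·cos θ + -0.5093·sin θ = -0.4672
  γ=atan2(-0.5093,0.1977)=-1.2005;  ψ=arccos(-0.8552)=2.5967;  θ1=γ+ψ≈1.3961
arm 2 (φ=120.0°): x'=-0.0124, y'=0.0623
  A cos θ + B sin θ = C:  0.1624·cos θ + -0.5093·sin θ = -0.4231
  θ2 = atan2(B,A) + arccos(C/0.5346) = 1.2220
arm 3 (φ=240.0°): x'=0.0601, y'=-0.0204
  e−x'=0.0899;  (l²−L²−(e−x')²−y'²−z²)/2L = -0.3324
  √(A²+B²)=0.5172;  θ3 = -1.3961+2.2689 ≈ 0.8727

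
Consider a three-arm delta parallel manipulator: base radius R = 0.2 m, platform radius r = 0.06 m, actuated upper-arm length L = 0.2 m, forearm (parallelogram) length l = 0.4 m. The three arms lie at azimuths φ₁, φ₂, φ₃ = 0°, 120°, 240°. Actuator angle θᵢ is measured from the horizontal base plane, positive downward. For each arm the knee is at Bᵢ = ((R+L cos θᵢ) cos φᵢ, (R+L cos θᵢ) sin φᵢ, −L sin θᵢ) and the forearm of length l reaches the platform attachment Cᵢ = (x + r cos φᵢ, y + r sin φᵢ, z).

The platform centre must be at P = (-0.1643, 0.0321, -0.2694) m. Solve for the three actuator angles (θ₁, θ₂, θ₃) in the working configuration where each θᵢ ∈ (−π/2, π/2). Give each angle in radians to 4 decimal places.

θ₁ = 1.1344, θ₂ = -0.1749, θ₃ = 0.1746

φ1=0.0° → target in arm frame (-0.1643, 0.0321)
  A cos θ + B sin θ = C:  0.3043·cos θ + -0.2694·sin θ = -0.1155
  θ1 = atan2(B,A) + arccos(C/0.4064) = 1.1344
φ2=120.0° → target in arm frame (0.1099, 0.1262)
  e−x'=0.0301;  (l²−L²−(e−x')²−y'²−z²)/2L = 0.0765
  θ2 = atan2(B,A) + arccos(C/0.2711) = -0.1749
φ3=240.0° → target in arm frame (0.0544, -0.1583)
  A=0.0856, B=-0.2694, C=(l²−L²−A²−y'²−z²)/(2L)=0.0375
  θ3 = atan2(B,A) + arccos(C/0.2827) = 0.1746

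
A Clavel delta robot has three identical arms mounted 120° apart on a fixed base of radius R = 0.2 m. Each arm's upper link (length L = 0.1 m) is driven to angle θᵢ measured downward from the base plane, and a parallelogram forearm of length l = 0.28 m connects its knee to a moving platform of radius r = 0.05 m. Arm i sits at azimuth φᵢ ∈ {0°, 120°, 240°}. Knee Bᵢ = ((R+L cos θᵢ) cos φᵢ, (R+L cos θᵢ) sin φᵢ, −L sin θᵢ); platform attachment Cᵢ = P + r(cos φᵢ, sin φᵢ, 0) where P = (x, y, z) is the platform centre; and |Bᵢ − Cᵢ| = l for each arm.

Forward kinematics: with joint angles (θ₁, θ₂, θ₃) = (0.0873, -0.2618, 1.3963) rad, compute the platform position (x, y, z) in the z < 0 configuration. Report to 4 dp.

(0.0406, 0.0960, -0.1684)

S1 = (0.2496·cos0.0°, 0.2496·sin0.0°, -0.0087) = (0.2496, 0.0000, -0.0087)
arm 2 at φ=120.0°: ρ2 = 0.2466;  S2 = (-0.1233, 0.2136, 0.0259)
φ3=240.0°: virtual centre (-0.0837, -0.1449, -0.0985), radius l
eliminate P² terms by subtracting sphere 1 from 2 and 3
[-0.7458 0.4271 0.0692]·P = -0.0009;  [-0.6666 -0.2899 -0.1795]·P = -0.0247
Cramer: x(z) = 0.0216-0.1130z;  y(z) = 0.0355-0.3594z
into |P−S₁|² = l²: 1.1419z² + 0.0434z + -0.0251 = 0;  Δ = 0.1163;  z = -0.1684 or 0.1303 → z<0 root = -0.1684
x = 0.0406, y = 0.0960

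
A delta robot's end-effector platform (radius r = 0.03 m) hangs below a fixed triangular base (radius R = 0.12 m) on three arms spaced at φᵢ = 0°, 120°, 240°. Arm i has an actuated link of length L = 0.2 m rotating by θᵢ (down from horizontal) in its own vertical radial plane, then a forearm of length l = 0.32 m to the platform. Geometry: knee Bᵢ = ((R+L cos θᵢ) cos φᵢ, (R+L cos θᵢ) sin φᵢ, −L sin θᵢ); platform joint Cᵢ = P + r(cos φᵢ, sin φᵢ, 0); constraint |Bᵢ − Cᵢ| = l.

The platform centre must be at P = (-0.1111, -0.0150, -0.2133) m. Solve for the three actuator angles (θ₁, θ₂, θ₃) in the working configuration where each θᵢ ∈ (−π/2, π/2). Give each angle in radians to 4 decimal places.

arm 1 (φ=0.0°): x'=-0.1111, y'=-0.0150
  A cos θ + B sin θ = C:  0.2011·cos θ + -0.2133·sin θ = -0.0594
  √(A²+B²)=0.2932;  θ1 = -0.8148+1.7749 ≈ 0.9600
φ2=120.0° → target in arm frame (0.0426, 0.1037)
  A=0.0474, B=-0.2133, C=(l²−L²−A²−y'²−z²)/(2L)=0.0097
  γ=atan2(-0.2133,0.0474)=-1.3519;  ψ=arccos(0.0446)=1.5262;  θ2=γ+ψ≈0.1743
φ3=240.0° → target in arm frame (0.0685, -0.0887)
  A cos θ + B sin θ = C:  0.0215·cos θ + -0.2133·sin θ = 0.0214
  θ3 = atan2(B,A) + arccos(C/0.2144) = 0.0001

θ₁ = 0.9600, θ₂ = 0.1743, θ₃ = 0.0001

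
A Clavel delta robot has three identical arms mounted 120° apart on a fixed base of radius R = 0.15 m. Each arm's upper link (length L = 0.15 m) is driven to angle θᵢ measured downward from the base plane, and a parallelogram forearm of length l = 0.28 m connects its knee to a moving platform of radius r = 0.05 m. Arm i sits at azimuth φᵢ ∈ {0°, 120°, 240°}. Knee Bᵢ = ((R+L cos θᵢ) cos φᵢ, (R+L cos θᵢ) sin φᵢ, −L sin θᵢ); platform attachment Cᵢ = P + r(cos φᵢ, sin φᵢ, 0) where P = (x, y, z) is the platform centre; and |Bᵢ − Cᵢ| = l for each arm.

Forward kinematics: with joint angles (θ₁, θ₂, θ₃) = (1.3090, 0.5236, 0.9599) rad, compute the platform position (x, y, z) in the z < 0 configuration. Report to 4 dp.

(-0.0831, 0.0481, -0.3087)

centre 1 = (0.1388·cos0.0°, 0.1388·sin0.0°, -0.1449) = (0.1388, 0.0000, -0.1449)
φ2=120.0°: virtual centre (-0.1150, 0.1991, -0.0750), radius l
centre 3 = (0.1860·cos240.0°, 0.1860·sin240.0°, -0.1229) = (-0.0930, -0.1611, -0.1229)
|centre ₂|²−|centre ₁|² = 0.0182;  |centre ₃|²−|centre ₁|² = 0.0094
plane₁₂: -0.5075x+0.3982y+0.1398z = 0.0182
det = 0.3482;  x = -0.0277+0.1797z,  y = 0.0105+-0.1219z
quadratic in z: (1.0472)z²+(0.2274)z+(-0.0296)=0, √Δ=0.4191 → z ∈ {-0.3087, 0.0915}; z = -0.3087 (taking z<0)
x = -0.0831, y = 0.0481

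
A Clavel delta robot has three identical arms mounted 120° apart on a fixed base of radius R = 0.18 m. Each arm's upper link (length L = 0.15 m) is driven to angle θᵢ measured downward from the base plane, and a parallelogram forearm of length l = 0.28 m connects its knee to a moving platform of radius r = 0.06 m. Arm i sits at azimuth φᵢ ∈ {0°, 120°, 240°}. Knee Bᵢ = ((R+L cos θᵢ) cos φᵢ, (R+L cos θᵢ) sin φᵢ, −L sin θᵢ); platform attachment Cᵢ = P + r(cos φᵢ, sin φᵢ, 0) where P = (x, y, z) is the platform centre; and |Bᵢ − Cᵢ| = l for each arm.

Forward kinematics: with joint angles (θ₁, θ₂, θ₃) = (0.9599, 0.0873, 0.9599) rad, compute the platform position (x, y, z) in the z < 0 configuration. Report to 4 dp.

arm 1 at φ=0.0°: (R−r)+L cos θ1 = 0.2060;  S1 = (0.2060, 0.0000, -0.1229)
φ2=120.0°: virtual centre (-0.1347, 0.2333, -0.0131), radius l
φ3=240.0°: virtual centre (-0.1030, -0.1784, -0.1229), radius l
subtract pairs → two planes through P
[-0.6815 0.4667 0.2196]·P = 0.0152;  [-0.6181 -0.3569 0.0000]·P = 0.0000
det = 0.5317;  x = -0.0102+0.1474z,  y = 0.0177+-0.2553z
quadratic in z: (1.0869)z²+(0.1730)z+(-0.0162)=0, √Δ=0.3169 → z ∈ {-0.2254, 0.0662}; z = -0.2254 (taking z<0)
x = -0.0434, y = 0.0752

(-0.0434, 0.0752, -0.2254)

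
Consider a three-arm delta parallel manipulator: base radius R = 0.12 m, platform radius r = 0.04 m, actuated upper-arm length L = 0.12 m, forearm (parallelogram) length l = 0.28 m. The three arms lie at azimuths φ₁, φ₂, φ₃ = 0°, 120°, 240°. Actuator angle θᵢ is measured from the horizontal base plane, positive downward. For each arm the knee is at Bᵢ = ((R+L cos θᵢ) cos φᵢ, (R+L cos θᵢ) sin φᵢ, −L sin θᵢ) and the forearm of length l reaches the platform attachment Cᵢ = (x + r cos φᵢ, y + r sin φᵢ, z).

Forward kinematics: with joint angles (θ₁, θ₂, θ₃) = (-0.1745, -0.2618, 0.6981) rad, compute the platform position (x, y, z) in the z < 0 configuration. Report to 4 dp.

arm 1 at φ=0.0°: e+L cos θ1 = 0.1982;  centre 1 = (0.1982, 0.0000, 0.0208)
φ2=120.0°: virtual centre (-0.0980, 0.1697, 0.0311), radius l
centre 3 = (0.1719·cos240.0°, 0.1719·sin240.0°, -0.0771) = (-0.0860, -0.1489, -0.0771)
subtract pairs → two planes through P
[-0.5923 0.3393 0.0204]·P = -0.0004;  [-0.5683 -0.2978 -0.1959]·P = -0.0042
Cramer: x(z) = 0.0042-0.1636z;  y(z) = 0.0062-0.3458z
into |P−centre ₁|² = l²: 1.1463z² + 0.0175z + -0.0403 = 0;  Δ = 0.1850;  z = -0.1953 or 0.1800 → z<0 root = -0.1953
x = 0.0361, y = 0.0737

(0.0361, 0.0737, -0.1953)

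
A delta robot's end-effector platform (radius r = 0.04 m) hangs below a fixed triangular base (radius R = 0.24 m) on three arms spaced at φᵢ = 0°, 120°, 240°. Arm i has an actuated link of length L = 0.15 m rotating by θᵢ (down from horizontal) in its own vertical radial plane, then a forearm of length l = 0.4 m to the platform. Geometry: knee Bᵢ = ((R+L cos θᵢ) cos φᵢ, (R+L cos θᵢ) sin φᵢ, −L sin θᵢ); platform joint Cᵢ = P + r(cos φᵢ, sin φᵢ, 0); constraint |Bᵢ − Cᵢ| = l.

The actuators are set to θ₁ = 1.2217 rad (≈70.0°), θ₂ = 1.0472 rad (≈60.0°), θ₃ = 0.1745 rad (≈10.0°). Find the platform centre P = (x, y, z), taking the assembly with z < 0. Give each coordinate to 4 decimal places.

(-0.0770, -0.0894, -0.3513)

S1 = (0.2513·cos0.0°, 0.2513·sin0.0°, -0.1410) = (0.2513, 0.0000, -0.1410)
S2 = (0.2750·cos120.0°, 0.2750·sin120.0°, -0.1299) = (-0.1375, 0.2382, -0.1299)
φ3=240.0°: virtual centre (-0.1739, -0.3011, -0.0260), radius l
eliminate P² terms by subtracting sphere 1 from 2 and 3
plane₁₂: -0.7776x+0.4763y+0.0221z = 0.0095
Cramer: x(z) = -0.0276+0.1406z;  y(z) = -0.0251+0.1831z
sphere 1 gives Az²+Bz+C=0 with A=1.0533, B=0.1943, C=-0.0617;  B²−4AC=0.2978;  roots -0.3513, 0.1668;  negative root z = -0.3513
x = -0.0770, y = -0.0894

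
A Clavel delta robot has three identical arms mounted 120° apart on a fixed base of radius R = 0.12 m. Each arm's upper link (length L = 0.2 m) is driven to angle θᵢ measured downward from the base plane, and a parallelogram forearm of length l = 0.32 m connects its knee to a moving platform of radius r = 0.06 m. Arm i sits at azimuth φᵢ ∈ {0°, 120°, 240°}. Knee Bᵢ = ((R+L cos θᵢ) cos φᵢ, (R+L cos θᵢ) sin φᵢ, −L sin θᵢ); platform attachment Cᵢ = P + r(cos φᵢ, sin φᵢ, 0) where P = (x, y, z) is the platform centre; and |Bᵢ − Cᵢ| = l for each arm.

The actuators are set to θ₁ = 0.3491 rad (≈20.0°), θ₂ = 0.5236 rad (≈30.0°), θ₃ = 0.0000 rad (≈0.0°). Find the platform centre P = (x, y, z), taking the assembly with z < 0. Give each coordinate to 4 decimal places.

(-0.0101, -0.0614, -0.2474)

φ1=0.0°: virtual centre (0.2479, 0.0000, -0.0684), radius l
arm 2 at φ=120.0°: (R−r)+L cos θ2 = 0.2332;  centre 2 = (-0.1166, 0.2020, -0.1000)
φ3=240.0°: virtual centre (-0.1300, -0.2252, 0.0000), radius l
|centre ₂|²−|centre ₁|² = -0.0018;  |centre ₃|²−|centre ₁|² = 0.0014
linear system: -0.7291x+0.4039y = -0.0018−-0.0632z; -0.7559x+-0.4503y = 0.0014−0.1368z
det = 0.6336;  x = 0.0003+0.0423z,  y = -0.0038+0.2328z
into |P−centre ₁|² = l²: 1.0560z² + 0.1141z + -0.0364 = 0;  Δ = 0.1668;  z = -0.2474 or 0.1393 → z<0 root = -0.2474
x = -0.0101, y = -0.0614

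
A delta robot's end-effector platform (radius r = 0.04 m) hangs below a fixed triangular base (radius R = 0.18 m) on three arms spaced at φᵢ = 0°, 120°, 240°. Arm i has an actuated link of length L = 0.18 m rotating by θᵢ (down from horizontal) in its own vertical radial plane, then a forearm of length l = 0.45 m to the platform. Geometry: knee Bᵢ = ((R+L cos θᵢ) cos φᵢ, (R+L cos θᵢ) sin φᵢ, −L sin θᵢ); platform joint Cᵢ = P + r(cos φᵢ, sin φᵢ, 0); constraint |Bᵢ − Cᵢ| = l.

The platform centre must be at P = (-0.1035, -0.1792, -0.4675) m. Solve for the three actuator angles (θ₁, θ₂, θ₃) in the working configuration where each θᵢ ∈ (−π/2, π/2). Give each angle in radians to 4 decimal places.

θ₁ = 1.3089, θ₂ = 1.3087, θ₃ = 0.1744

rotate P by −φ1: (-0.1035, -0.1792, -0.4675)
  A=0.2435, B=-0.4675, C=(l²−L²−A²−y'²−z²)/(2L)=-0.3885
  γ=atan2(-0.4675,0.2435)=-1.0906;  ψ=arccos(-0.7370)=2.3995;  θ1=γ+ψ≈1.3089
arm 2 (φ=120.0°): x'=-0.1034, y'=0.1792
  A cos θ + B sin θ = C:  0.2434·cos θ + -0.4675·sin θ = -0.3885
  θ2 = atan2(B,A) + arccos(C/0.5271) = 1.3087
arm 3 (φ=240.0°): x'=0.2069, y'=0.0000
  e−x'=-0.0669;  (l²−L²−(e−x')²−y'²−z²)/2L = -0.1470
  √(A²+B²)=0.4723;  θ3 = -1.7130+1.8874 ≈ 0.1744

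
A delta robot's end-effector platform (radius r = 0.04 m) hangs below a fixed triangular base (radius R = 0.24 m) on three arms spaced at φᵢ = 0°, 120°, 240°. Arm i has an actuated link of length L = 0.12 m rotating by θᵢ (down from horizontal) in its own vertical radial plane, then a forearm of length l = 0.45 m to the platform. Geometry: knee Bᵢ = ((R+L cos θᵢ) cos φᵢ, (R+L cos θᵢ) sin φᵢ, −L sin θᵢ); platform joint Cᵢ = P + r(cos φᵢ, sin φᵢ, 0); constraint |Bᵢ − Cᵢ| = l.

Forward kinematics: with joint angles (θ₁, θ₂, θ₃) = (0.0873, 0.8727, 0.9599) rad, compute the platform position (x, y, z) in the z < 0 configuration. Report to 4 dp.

arm 1 at φ=0.0°: (R−r)+L cos θ1 = 0.3195;  S1 = (0.3195, 0.0000, -0.0105)
S2 = (0.2771·cos120.0°, 0.2771·sin120.0°, -0.0919) = (-0.1386, 0.2400, -0.0919)
S3 = (0.2688·cos240.0°, 0.2688·sin240.0°, -0.0983) = (-0.1344, -0.2328, -0.0983)
|S₂|²−|S₁|² = -0.0170;  |S₃|²−|S₁|² = -0.0203
[-0.9162 0.4800 -0.1629]·P = -0.0170;  [-0.9079 -0.4656 -0.1757]·P = -0.0203
det = 0.8624;  x = 0.0204+-0.1857z,  y = 0.0037+-0.0151z
into |P−S₁|² = l²: 1.0347z² + 0.1319z + -0.1129 = 0;  Δ = 0.4848;  z = -0.4002 or 0.2727 → z<0 root = -0.4002
x = 0.0948, y = 0.0097

(0.0948, 0.0097, -0.4002)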